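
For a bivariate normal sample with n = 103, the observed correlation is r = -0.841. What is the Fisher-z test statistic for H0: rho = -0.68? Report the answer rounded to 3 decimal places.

z_r = atanh(-0.841) = -1.224580,  z_0 = atanh(-0.68) = -0.829114
SE = 1/√(n−3) = 1/√100 = 0.100000
z = (z_r − z_0)/SE = (-1.224580 − (-0.829114)) / 0.100000 = -0.395466 / 0.100000 = -3.955

-3.955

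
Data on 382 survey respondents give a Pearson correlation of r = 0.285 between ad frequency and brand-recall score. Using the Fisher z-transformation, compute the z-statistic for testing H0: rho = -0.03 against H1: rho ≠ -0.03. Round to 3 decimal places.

Fisher z: atanh(0.285) = 0.293116, atanh(-0.03) = -0.030009
z = (z_r − z_0)·√(n−3) = (0.293116 − (-0.030009))·√379 = 0.323125 · 19.467922 = 6.291

6.291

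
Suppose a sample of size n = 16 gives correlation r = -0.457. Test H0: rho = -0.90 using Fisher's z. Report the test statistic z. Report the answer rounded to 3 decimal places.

3.529

Fisher z: atanh(-0.457) = -0.493513, atanh(-0.90) = -1.472219
z = (z_r − z_0)·√(n−3) = (-0.493513 − (-1.472219))·√13 = 0.978706 · 3.605551 = 3.529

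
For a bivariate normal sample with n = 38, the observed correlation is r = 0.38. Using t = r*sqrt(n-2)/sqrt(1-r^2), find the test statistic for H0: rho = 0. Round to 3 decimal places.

2.465

1 − r² = 1 − 0.1444 = 0.8556;  √(1−r²) = 0.924986
√(n−2) = √36 = 6.000000
t = r·√(n−2)/√(1−r²) = 0.38 · 6.000000 / 0.924986 = 2.465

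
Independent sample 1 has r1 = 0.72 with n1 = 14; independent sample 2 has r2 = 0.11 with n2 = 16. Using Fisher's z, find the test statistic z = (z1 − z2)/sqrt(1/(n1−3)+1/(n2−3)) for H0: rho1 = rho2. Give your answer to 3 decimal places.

1.946

z1 = atanh(0.72) = 0.907645,  z2 = atanh(0.11) = 0.110447
SE = √(1/(n1−3) + 1/(n2−3)) = √(1/11 + 1/13) = √(0.0909091 + 0.0769231) = √0.1678322 = 0.409673
z = (z1 − z2)/SE = (0.907645 − 0.110447) / 0.409673 = 0.797198 / 0.409673 = 1.946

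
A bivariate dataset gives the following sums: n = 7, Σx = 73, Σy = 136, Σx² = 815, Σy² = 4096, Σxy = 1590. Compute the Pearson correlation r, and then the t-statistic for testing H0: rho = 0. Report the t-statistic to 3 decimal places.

Numerator: nΣxy − (Σx)(Σy) = 7·1590 − (73)(136) = 1202
Denominator: √[(nΣx²−(Σx)²)(nΣy²−(Σy)²)]
  nΣx²−(Σx)² = 7·815 − 5329 = 376;  nΣy²−(Σy)² = 7·4096 − 18496 = 10176
  √(376·10176) = √3826176 = 1956.0613
r = 1202 / 1956.0613 = 0.6145
t = r·√(n−2)/√(1−r²) = 0.6145·√5 / √(1−0.377610) = 1.374064 / 0.788917 = 1.742

1.742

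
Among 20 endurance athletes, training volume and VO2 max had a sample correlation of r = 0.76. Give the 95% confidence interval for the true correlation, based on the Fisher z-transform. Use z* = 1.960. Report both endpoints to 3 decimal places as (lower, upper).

z_r = atanh(0.76) = 0.996215;  SE = 1/√(n−3) = 1/√17 = 0.242536
z-limits: 0.996215 ± 1.960·0.242536 = 0.996215 ± 0.475371 = [0.520844, 1.471586]
ρ-limits: (tanh 0.520844, tanh 1.471586) = (0.478, 0.900)

(0.478, 0.900)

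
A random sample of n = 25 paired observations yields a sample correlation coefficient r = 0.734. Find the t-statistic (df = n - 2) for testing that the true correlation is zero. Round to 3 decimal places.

t = r·√(n−2) / √(1−r²) with r = 0.734, n = 25
  = 0.734·√23 / √(1 − 0.538756)
  = 0.734·4.795832 / 0.679149
  = 3.520141 / 0.679149 = 5.183

5.183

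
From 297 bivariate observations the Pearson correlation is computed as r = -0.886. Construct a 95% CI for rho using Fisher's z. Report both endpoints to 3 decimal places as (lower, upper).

z_r = atanh(-0.886) = -1.403008;  SE = 1/√(n−3) = 1/√294 = 0.058321
z-limits: -1.403008 ± 1.960·0.058321 = -1.403008 ± 0.114309 = [-1.517317, -1.288699]
ρ-limits: (tanh -1.517317, tanh -1.288699) = (-0.908, -0.859)

(-0.908, -0.859)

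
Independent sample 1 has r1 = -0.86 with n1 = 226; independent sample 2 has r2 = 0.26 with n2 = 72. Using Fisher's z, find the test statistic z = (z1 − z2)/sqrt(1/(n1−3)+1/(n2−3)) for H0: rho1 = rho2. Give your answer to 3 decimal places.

-11.320

z1 = atanh(-0.86) = -1.293345,  z2 = atanh(0.26) = 0.266108
SE = √(1/(n1−3) + 1/(n2−3)) = √(1/223 + 1/69) = √(0.0044843 + 0.0144928) = √0.0189771 = 0.137757
z = (z1 − z2)/SE = (-1.293345 − 0.266108) / 0.137757 = -1.559453 / 0.137757 = -11.320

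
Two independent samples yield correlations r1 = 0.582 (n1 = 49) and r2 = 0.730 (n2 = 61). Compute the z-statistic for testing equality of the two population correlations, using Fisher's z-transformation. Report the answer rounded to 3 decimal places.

z1 = atanh(0.582) = 0.665482,  z2 = atanh(0.730) = 0.928727
SE = √(1/(n1−3) + 1/(n2−3)) = √(1/46 + 1/58) = √(0.0217391 + 0.0172414) = √0.0389805 = 0.197435
z = (z1 − z2)/SE = (0.665482 − 0.928727) / 0.197435 = -0.263245 / 0.197435 = -1.333

-1.333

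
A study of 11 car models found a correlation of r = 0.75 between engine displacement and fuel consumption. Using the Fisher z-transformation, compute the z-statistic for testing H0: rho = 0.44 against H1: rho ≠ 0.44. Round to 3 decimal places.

z_r = atanh(0.75) = 0.972955,  z_0 = atanh(0.44) = 0.472231
SE = 1/√(n−3) = 1/√8 = 0.353553
z = (z_r − z_0)/SE = (0.972955 − 0.472231) / 0.353553 = 0.500724 / 0.353553 = 1.416

1.416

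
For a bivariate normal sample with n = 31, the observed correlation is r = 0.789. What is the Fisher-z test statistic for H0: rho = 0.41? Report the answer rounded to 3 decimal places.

3.350

z_r = atanh(0.789) = 1.068777,  z_0 = atanh(0.41) = 0.435611
SE = 1/√(n−3) = 1/√28 = 0.188982
z = (z_r − z_0)/SE = (1.068777 − 0.435611) / 0.188982 = 0.633166 / 0.188982 = 3.350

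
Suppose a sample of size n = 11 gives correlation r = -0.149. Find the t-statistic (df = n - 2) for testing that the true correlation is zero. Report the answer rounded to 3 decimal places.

1 − r² = 1 − 0.022201 = 0.977799;  √(1−r²) = 0.988837
√(n−2) = √9 = 3.000000
t = r·√(n−2)/√(1−r²) = -0.149 · 3.000000 / 0.988837 = -0.452

-0.452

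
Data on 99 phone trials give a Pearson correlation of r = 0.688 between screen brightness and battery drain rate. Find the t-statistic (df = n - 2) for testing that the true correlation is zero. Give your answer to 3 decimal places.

9.337

t = r·√(n−2) / √(1−r²) with r = 0.688, n = 99
  = 0.688·√97 / √(1 − 0.473344)
  = 0.688·9.848858 / 0.725711
  = 6.776014 / 0.725711 = 9.337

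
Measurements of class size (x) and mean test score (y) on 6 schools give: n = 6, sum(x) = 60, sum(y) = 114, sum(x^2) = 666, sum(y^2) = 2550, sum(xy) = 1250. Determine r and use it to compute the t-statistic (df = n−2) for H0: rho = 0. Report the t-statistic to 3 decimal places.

S_xy = nΣxy − ΣxΣy = 6·1250 − 60·114 = 7500 − 6840 = 660
S_xx = nΣx² − (Σx)² = 6·666 − 60² = 3996 − 3600 = 396
S_yy = nΣy² − (Σy)² = 6·2550 − 114² = 15300 − 12996 = 2304
r = S_xy / √(S_xx·S_yy) = 660 / √(396·2304) = 660 / √912384 = 660 / 955.1879 = 0.6910
t = r·√(n−2)/√(1−r²) = 0.6910·√4 / √(1−0.477481) = 1.382000 / 0.722855 = 1.912

1.912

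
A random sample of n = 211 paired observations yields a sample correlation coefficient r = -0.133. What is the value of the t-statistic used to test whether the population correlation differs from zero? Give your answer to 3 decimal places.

t = r·√(n−2) / √(1−r²) with r = -0.133, n = 211
  = -0.133·√209 / √(1 − 0.017689)
  = -0.133·14.456832 / 0.991116
  = -1.922759 / 0.991116 = -1.940

-1.940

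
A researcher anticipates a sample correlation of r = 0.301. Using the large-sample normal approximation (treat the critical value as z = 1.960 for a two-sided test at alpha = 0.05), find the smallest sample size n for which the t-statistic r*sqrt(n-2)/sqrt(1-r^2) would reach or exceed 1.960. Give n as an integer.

41

Need r·√(n−2)/√(1−r²) ≥ 1.960
√(n−2) ≥ 1.960·√(1−0.090601) / 0.301 = 1.960·0.953624 / 0.301 = 6.2096
n−2 ≥ 38.5591  ⇒  n ≥ 40.5591
Smallest integer n = 41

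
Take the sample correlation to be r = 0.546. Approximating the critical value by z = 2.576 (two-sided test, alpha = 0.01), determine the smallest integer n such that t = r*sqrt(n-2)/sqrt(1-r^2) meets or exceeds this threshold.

18

r√(n−2)/√(1−r²) ≥ 2.576  ⇔  n−2 ≥ (2.576)²·(1−r²)/r²
(1−r²)/r² = (1−0.298116)/0.298116 = 2.3544
n ≥ 2 + 6.635776·2.3544 = 2 + 15.6233 = 17.6233
⌈17.6233⌉ = 18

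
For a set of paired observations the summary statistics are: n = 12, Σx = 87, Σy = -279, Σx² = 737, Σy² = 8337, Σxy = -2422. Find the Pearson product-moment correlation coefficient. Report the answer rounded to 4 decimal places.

-0.9005

Numerator: nΣxy − (Σx)(Σy) = 12·(-2422) − (87)(-279) = -4791
Denominator: √[(nΣx²−(Σx)²)(nΣy²−(Σy)²)]
  nΣx²−(Σx)² = 12·737 − 7569 = 1275;  nΣy²−(Σy)² = 12·8337 − 77841 = 22203
  √(1275·22203) = √28308825 = 5320.6038
r = -4791 / 5320.6038 = -0.9005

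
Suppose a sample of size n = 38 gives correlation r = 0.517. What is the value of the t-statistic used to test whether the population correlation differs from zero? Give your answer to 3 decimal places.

3.624

t = r·√(n−2) / √(1−r²) with r = 0.517, n = 38
  = 0.517·√36 / √(1 − 0.267289)
  = 0.517·6.000000 / 0.855985
  = 3.102000 / 0.855985 = 3.624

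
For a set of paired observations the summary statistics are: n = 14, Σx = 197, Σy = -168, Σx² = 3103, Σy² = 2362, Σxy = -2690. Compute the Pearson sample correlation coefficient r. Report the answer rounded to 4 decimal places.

Numerator: nΣxy − (Σx)(Σy) = 14·(-2690) − (197)(-168) = -4564
Denominator: √[(nΣx²−(Σx)²)(nΣy²−(Σy)²)]
  nΣx²−(Σx)² = 14·3103 − 38809 = 4633;  nΣy²−(Σy)² = 14·2362 − 28224 = 4844
  √(4633·4844) = √22442252 = 4737.3254
r = -4564 / 4737.3254 = -0.9634

-0.9634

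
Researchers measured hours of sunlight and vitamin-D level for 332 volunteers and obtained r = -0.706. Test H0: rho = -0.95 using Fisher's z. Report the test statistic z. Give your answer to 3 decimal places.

Fisher z: atanh(-0.706) = -0.879163, atanh(-0.95) = -1.831781
z = (z_r − z_0)·√(n−3) = (-0.879163 − (-1.831781))·√329 = 0.952618 · 18.138357 = 17.279

17.279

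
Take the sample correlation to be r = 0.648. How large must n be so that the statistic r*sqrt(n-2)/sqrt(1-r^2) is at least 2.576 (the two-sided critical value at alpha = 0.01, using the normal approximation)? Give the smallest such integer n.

12

Need r·√(n−2)/√(1−r²) ≥ 2.576
√(n−2) ≥ 2.576·√(1−0.419904) / 0.648 = 2.576·0.761640 / 0.648 = 3.0278
n−2 ≥ 9.1676  ⇒  n ≥ 11.1676
Smallest integer n = 12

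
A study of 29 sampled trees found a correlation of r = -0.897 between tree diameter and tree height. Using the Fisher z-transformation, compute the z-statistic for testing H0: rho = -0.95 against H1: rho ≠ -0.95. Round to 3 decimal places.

z_r = atanh(-0.897) = -1.456650,  z_0 = atanh(-0.95) = -1.831781
SE = 1/√(n−3) = 1/√26 = 0.196116
z = (z_r − z_0)/SE = (-1.456650 − (-1.831781)) / 0.196116 = 0.375131 / 0.196116 = 1.913

1.913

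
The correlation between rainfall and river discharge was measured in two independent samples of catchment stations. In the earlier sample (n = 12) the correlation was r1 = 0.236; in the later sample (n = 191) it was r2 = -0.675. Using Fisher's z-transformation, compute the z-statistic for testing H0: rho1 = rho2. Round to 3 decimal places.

3.108

Fisher z-transforms: z1 = atanh(0.236) = 0.240534, z2 = atanh(-0.675) = -0.819872; difference d = 1.060406
Var(d) = 1/9 + 1/188 = 0.1111111 + 0.0053191 = 0.1164302
z = d/√Var(d) = 1.060406 / √0.1164302 = 1.060406 / 0.341219 = 3.108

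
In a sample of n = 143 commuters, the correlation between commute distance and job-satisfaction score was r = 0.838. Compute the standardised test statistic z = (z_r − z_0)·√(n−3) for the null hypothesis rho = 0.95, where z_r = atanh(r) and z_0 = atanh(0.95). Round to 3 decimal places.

-7.305

z_r = atanh(0.838) = 1.214418,  z_0 = atanh(0.95) = 1.831781
SE = 1/√(n−3) = 1/√140 = 0.084515
z = (z_r − z_0)/SE = (1.214418 − 1.831781) / 0.084515 = -0.617363 / 0.084515 = -7.305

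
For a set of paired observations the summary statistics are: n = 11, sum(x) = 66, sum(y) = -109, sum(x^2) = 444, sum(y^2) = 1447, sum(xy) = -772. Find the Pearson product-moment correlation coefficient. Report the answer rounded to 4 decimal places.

-0.8892

Numerator: nΣxy − (Σx)(Σy) = 11·(-772) − (66)(-109) = -1298
Denominator: √[(nΣx²−(Σx)²)(nΣy²−(Σy)²)]
  nΣx²−(Σx)² = 11·444 − 4356 = 528;  nΣy²−(Σy)² = 11·1447 − 11881 = 4036
  √(528·4036) = √2131008 = 1459.7972
r = -1298 / 1459.7972 = -0.8892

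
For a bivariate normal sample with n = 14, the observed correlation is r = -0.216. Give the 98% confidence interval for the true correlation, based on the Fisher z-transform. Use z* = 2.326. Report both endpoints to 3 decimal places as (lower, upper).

(-0.726, 0.448)

z_r = atanh(-0.216) = -0.219457;  SE = 1/√(n−3) = 1/√11 = 0.301511
z-limits: -0.219457 ± 2.326·0.301511 = -0.219457 ± 0.701315 = [-0.920772, 0.481858]
ρ-limits: (tanh -0.920772, tanh 0.481858) = (-0.726, 0.448)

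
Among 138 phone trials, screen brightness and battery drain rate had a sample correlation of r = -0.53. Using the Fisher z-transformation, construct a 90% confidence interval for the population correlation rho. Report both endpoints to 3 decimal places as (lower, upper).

z_r = atanh(-0.53) = -0.590145;  SE = 1/√(n−3) = 1/√135 = 0.086066
z-limits: -0.590145 ± 1.645·0.086066 = -0.590145 ± 0.141579 = [-0.731724, -0.448566]
ρ-limits: (tanh -0.731724, tanh -0.448566) = (-0.624, -0.421)

(-0.624, -0.421)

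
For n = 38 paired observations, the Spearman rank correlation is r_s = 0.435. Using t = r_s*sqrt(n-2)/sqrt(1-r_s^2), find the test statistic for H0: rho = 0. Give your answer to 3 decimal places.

1 − r_s² = 1 − 0.189225 = 0.810775;  √(1−r_s²) = 0.900430
√(n−2) = √36 = 6.000000
t = r_s·√(n−2)/√(1−r_s²) = 0.435 · 6.000000 / 0.900430 = 2.899

2.899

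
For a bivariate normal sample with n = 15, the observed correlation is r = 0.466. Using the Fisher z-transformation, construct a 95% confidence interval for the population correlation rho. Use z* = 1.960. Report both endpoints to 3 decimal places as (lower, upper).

Fisher z: z_r = atanh(r) = ½·ln((1+0.466)/(1−0.466)) = 0.504949
SE(z) = 1/√(n−3) = 1/√12 = 0.288675
95% ⇒ z* = 1.960; margin = 1.960·0.288675 = 0.565803
CI on z-scale: (-0.060854, 1.070752)
Back-transform: tanh(-0.060854) = -0.060779, tanh(1.070752) = 0.789744

(-0.061, 0.790)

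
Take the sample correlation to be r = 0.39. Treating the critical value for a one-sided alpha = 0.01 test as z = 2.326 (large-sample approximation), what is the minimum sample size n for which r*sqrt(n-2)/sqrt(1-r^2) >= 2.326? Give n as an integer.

r√(n−2)/√(1−r²) ≥ 2.326  ⇔  n−2 ≥ (2.326)²·(1−r²)/r²
(1−r²)/r² = (1−0.1521)/0.1521 = 5.5746
n ≥ 2 + 5.410276·5.5746 = 2 + 30.1601 = 32.1601
⌈32.1601⌉ = 33

33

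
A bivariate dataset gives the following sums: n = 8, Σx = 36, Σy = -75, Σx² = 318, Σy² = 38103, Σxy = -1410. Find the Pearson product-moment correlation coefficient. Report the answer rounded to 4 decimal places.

S_xy = nΣxy − ΣxΣy = 8·(-1410) − 36·(-75) = -11280 − (-2700) = -8580
S_xx = nΣx² − (Σx)² = 8·318 − 36² = 2544 − 1296 = 1248
S_yy = nΣy² − (Σy)² = 8·38103 − (-75)² = 304824 − 5625 = 299199
r = S_xy / √(S_xx·S_yy) = -8580 / √(1248·299199) = -8580 / √373400352 = -8580 / 19323.5699 = -0.4440

-0.4440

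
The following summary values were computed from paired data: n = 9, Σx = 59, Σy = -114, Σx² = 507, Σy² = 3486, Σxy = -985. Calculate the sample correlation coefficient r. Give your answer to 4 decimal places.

-0.4797

S_xy = nΣxy − ΣxΣy = 9·(-985) − 59·(-114) = -8865 − (-6726) = -2139
S_xx = nΣx² − (Σx)² = 9·507 − 59² = 4563 − 3481 = 1082
S_yy = nΣy² − (Σy)² = 9·3486 − (-114)² = 31374 − 12996 = 18378
r = S_xy / √(S_xx·S_yy) = -2139 / √(1082·18378) = -2139 / √19884996 = -2139 / 4459.2596 = -0.4797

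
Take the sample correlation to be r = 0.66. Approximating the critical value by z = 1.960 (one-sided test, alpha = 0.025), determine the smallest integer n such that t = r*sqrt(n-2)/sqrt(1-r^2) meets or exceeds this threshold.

7

r√(n−2)/√(1−r²) ≥ 1.960  ⇔  n−2 ≥ (1.960)²·(1−r²)/r²
(1−r²)/r² = (1−0.4356)/0.4356 = 1.2957
n ≥ 2 + 3.8416·1.2957 = 2 + 4.9776 = 6.9776
⌈6.9776⌉ = 7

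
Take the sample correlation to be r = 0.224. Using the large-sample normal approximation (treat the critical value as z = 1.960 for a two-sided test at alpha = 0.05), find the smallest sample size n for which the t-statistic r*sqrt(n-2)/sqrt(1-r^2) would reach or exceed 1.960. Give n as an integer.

Need r·√(n−2)/√(1−r²) ≥ 1.960
√(n−2) ≥ 1.960·√(1−0.050176) / 0.224 = 1.960·0.974589 / 0.224 = 8.5277
n−2 ≥ 72.7217  ⇒  n ≥ 74.7217
Smallest integer n = 75

75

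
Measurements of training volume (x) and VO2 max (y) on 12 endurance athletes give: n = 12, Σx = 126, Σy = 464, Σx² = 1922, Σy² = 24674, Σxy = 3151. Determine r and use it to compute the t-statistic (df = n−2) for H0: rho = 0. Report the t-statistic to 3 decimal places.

-5.259

Numerator: nΣxy − (Σx)(Σy) = 12·3151 − (126)(464) = -20652
Denominator: √[(nΣx²−(Σx)²)(nΣy²−(Σy)²)]
  nΣx²−(Σx)² = 12·1922 − 15876 = 7188;  nΣy²−(Σy)² = 12·24674 − 215296 = 80792
  √(7188·80792) = √580732896 = 24098.4003
r = -20652 / 24098.4003 = -0.8570
t = r·√(n−2)/√(1−r²) = -0.8570·√10 / √(1−0.734449) = -2.710072 / 0.515316 = -5.259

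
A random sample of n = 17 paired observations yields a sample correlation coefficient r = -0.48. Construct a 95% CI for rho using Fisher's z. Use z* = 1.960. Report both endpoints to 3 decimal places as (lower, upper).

(-0.781, 0.001)

z_r = atanh(-0.48) = -0.522984;  SE = 1/√(n−3) = 1/√14 = 0.267261
z-limits: -0.522984 ± 1.960·0.267261 = -0.522984 ± 0.523832 = [-1.046816, 0.000848]
ρ-limits: (tanh -1.046816, tanh 0.000848) = (-0.781, 0.001)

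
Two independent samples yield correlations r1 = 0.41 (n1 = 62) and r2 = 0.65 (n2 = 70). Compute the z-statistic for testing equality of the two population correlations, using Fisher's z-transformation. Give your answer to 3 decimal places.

z1 = atanh(0.41) = 0.435611,  z2 = atanh(0.65) = 0.775299
SE = √(1/(n1−3) + 1/(n2−3)) = √(1/59 + 1/67) = √(0.0169492 + 0.0149254) = √0.0318746 = 0.178535
z = (z1 − z2)/SE = (0.435611 − 0.775299) / 0.178535 = -0.339688 / 0.178535 = -1.903

-1.903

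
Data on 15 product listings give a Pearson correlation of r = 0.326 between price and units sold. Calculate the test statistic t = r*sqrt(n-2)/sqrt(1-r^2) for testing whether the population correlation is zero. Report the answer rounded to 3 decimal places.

1.243

t = r·√(n−2) / √(1−r²) with r = 0.326, n = 15
  = 0.326·√13 / √(1 − 0.106276)
  = 0.326·3.605551 / 0.945370
  = 1.175410 / 0.945370 = 1.243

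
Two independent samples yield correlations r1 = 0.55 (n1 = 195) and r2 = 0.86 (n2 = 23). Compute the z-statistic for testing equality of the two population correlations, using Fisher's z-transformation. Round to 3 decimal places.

z1 = atanh(0.55) = 0.618381,  z2 = atanh(0.86) = 1.293345
SE = √(1/(n1−3) + 1/(n2−3)) = √(1/192 + 1/20) = √(0.0052083 + 0.0500000) = √0.0552083 = 0.234964
z = (z1 − z2)/SE = (0.618381 − 1.293345) / 0.234964 = -0.674964 / 0.234964 = -2.873

-2.873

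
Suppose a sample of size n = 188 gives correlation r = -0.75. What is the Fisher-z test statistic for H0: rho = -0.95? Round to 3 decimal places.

z_r = atanh(-0.75) = -0.972955,  z_0 = atanh(-0.95) = -1.831781
SE = 1/√(n−3) = 1/√185 = 0.073521
z = (z_r − z_0)/SE = (-0.972955 − (-1.831781)) / 0.073521 = 0.858826 / 0.073521 = 11.681

11.681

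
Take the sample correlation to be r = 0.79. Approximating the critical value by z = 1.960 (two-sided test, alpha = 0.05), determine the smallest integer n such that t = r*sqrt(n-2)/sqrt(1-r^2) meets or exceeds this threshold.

Need r·√(n−2)/√(1−r²) ≥ 1.960
√(n−2) ≥ 1.960·√(1−0.6241) / 0.79 = 1.960·0.613107 / 0.79 = 1.5211
n−2 ≥ 2.3137  ⇒  n ≥ 4.3137
Smallest integer n = 5

5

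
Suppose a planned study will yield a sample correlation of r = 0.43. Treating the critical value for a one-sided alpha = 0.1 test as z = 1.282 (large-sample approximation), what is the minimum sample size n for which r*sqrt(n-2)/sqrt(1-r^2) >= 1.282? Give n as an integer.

10

Need r·√(n−2)/√(1−r²) ≥ 1.282
√(n−2) ≥ 1.282·√(1−0.1849) / 0.43 = 1.282·0.902829 / 0.43 = 2.6917
n−2 ≥ 7.2452  ⇒  n ≥ 9.2452
Smallest integer n = 10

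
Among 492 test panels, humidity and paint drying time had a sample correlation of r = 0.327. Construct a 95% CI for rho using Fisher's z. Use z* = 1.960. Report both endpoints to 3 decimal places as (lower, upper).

(0.246, 0.404)

z_r = atanh(0.327) = 0.339465;  SE = 1/√(n−3) = 1/√489 = 0.045222
z-limits: 0.339465 ± 1.960·0.045222 = 0.339465 ± 0.088635 = [0.250830, 0.428100]
ρ-limits: (tanh 0.250830, tanh 0.428100) = (0.246, 0.404)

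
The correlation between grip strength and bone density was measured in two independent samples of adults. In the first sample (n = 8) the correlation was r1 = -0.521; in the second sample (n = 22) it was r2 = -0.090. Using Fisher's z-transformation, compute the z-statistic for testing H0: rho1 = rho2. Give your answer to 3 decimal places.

-0.970

z1 = atanh(-0.521) = -0.577711,  z2 = atanh(-0.090) = -0.090244
SE = √(1/(n1−3) + 1/(n2−3)) = √(1/5 + 1/19) = √(0.2000000 + 0.0526316) = √0.2526316 = 0.502625
z = (z1 − z2)/SE = (-0.577711 − (-0.090244)) / 0.502625 = -0.487467 / 0.502625 = -0.970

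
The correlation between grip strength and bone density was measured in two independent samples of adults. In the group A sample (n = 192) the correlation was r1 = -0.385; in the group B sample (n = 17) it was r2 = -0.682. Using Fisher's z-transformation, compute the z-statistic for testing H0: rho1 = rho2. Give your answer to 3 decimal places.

z1 = atanh(-0.385) = -0.405917,  z2 = atanh(-0.682) = -0.832844
SE = √(1/(n1−3) + 1/(n2−3)) = √(1/189 + 1/14) = √(0.0052910 + 0.0714286) = √0.0767196 = 0.276983
z = (z1 − z2)/SE = (-0.405917 − (-0.832844)) / 0.276983 = 0.426927 / 0.276983 = 1.541

1.541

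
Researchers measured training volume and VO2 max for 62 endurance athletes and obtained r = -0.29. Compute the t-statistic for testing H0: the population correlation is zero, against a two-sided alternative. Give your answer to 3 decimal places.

1 − r² = 1 − 0.0841 = 0.9159;  √(1−r²) = 0.957027
√(n−2) = √60 = 7.745967
t = r·√(n−2)/√(1−r²) = -0.29 · 7.745967 / 0.957027 = -2.347

-2.347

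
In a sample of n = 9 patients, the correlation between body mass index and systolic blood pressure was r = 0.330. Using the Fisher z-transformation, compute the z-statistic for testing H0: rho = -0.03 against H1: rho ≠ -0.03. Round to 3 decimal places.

z_r = atanh(0.330) = 0.342828,  z_0 = atanh(-0.03) = -0.030009
SE = 1/√(n−3) = 1/√6 = 0.408248
z = (z_r − z_0)/SE = (0.342828 − (-0.030009)) / 0.408248 = 0.372837 / 0.408248 = 0.913

0.913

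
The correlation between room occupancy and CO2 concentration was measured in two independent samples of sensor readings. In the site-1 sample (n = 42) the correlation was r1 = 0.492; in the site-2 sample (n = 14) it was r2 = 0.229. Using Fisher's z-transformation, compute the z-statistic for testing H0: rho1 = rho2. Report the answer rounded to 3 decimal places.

Fisher z-transforms: z1 = atanh(0.492) = 0.538696, z2 = atanh(0.229) = 0.233134; difference d = 0.305562
Var(d) = 1/39 + 1/11 = 0.0256410 + 0.0909091 = 0.1165501
z = d/√Var(d) = 0.305562 / √0.1165501 = 0.305562 / 0.341394 = 0.895

0.895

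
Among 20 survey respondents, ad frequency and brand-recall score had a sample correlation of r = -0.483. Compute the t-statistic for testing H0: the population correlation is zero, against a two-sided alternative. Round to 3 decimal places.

1 − r² = 1 − 0.233289 = 0.766711;  √(1−r²) = 0.875620
√(n−2) = √18 = 4.242641
t = r·√(n−2)/√(1−r²) = -0.483 · 4.242641 / 0.875620 = -2.340

-2.340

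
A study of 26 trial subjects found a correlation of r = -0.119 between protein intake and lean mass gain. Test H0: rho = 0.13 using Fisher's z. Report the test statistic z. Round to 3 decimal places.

z_r = atanh(-0.119) = -0.119567,  z_0 = atanh(0.13) = 0.130740
SE = 1/√(n−3) = 1/√23 = 0.208514
z = (z_r − z_0)/SE = (-0.119567 − 0.130740) / 0.208514 = -0.250307 / 0.208514 = -1.200

-1.200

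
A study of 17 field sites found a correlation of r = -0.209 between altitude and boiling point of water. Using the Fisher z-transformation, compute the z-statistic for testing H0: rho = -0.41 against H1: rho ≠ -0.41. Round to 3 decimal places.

z_r = atanh(-0.209) = -0.212125,  z_0 = atanh(-0.41) = -0.435611
SE = 1/√(n−3) = 1/√14 = 0.267261
z = (z_r − z_0)/SE = (-0.212125 − (-0.435611)) / 0.267261 = 0.223486 / 0.267261 = 0.836

0.836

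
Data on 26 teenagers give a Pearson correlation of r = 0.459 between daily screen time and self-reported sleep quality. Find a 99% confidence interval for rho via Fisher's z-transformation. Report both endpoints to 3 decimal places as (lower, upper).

(-0.041, 0.775)

z_r = atanh(0.459) = 0.496044;  SE = 1/√(n−3) = 1/√23 = 0.208514
z-limits: 0.496044 ± 2.576·0.208514 = 0.496044 ± 0.537132 = [-0.041088, 1.033176]
ρ-limits: (tanh -0.041088, tanh 1.033176) = (-0.041, 0.775)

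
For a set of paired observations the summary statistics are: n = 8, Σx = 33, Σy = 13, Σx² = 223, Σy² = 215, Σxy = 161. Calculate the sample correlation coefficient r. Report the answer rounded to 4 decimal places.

0.8274

Numerator: nΣxy − (Σx)(Σy) = 8·161 − (33)(13) = 859
Denominator: √[(nΣx²−(Σx)²)(nΣy²−(Σy)²)]
  nΣx²−(Σx)² = 8·223 − 1089 = 695;  nΣy²−(Σy)² = 8·215 − 169 = 1551
  √(695·1551) = √1077945 = 1038.2413
r = 859 / 1038.2413 = 0.8274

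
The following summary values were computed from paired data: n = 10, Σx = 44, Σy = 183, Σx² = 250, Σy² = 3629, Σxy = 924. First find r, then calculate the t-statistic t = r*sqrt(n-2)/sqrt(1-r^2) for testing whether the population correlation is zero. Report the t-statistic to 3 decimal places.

Numerator: nΣxy − (Σx)(Σy) = 10·924 − (44)(183) = 1188
Denominator: √[(nΣx²−(Σx)²)(nΣy²−(Σy)²)]
  nΣx²−(Σx)² = 10·250 − 1936 = 564;  nΣy²−(Σy)² = 10·3629 − 33489 = 2801
  √(564·2801) = √1579764 = 1256.8866
r = 1188 / 1256.8866 = 0.9452
t = r·√(n−2)/√(1−r²) = 0.9452·√8 / √(1−0.893403) = 2.673429 / 0.326492 = 8.188

8.188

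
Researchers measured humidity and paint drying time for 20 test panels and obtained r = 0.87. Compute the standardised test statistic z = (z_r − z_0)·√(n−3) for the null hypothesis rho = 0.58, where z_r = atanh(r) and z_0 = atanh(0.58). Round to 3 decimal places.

2.765

z_r = atanh(0.87) = 1.333080,  z_0 = atanh(0.58) = 0.662463
SE = 1/√(n−3) = 1/√17 = 0.242536
z = (z_r − z_0)/SE = (1.333080 − 0.662463) / 0.242536 = 0.670617 / 0.242536 = 2.765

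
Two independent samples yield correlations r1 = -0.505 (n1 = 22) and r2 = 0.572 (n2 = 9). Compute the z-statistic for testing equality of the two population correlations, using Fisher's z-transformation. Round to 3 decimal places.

z1 = atanh(-0.505) = -0.555995,  z2 = atanh(0.572) = 0.650490
SE = √(1/(n1−3) + 1/(n2−3)) = √(1/19 + 1/6) = √(0.0526316 + 0.1666667) = √0.2192983 = 0.468293
z = (z1 − z2)/SE = (-0.555995 − 0.650490) / 0.468293 = -1.206485 / 0.468293 = -2.576

-2.576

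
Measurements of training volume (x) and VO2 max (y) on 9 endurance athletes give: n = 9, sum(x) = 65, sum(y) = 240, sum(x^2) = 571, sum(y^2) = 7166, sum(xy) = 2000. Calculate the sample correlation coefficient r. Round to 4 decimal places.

S_xy = nΣxy − ΣxΣy = 9·2000 − 65·240 = 18000 − 15600 = 2400
S_xx = nΣx² − (Σx)² = 9·571 − 65² = 5139 − 4225 = 914
S_yy = nΣy² − (Σy)² = 9·7166 − 240² = 64494 − 57600 = 6894
r = S_xy / √(S_xx·S_yy) = 2400 / √(914·6894) = 2400 / √6301116 = 2400 / 2510.2024 = 0.9561

0.9561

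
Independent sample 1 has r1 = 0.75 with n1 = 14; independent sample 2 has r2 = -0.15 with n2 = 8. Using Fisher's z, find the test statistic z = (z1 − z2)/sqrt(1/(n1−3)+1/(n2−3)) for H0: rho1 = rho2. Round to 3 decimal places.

2.084

Fisher z-transforms: z1 = atanh(0.75) = 0.972955, z2 = atanh(-0.15) = -0.151140; difference d = 1.124095
Var(d) = 1/11 + 1/5 = 0.0909091 + 0.2000000 = 0.2909091
z = d/√Var(d) = 1.124095 / √0.2909091 = 1.124095 / 0.539360 = 2.084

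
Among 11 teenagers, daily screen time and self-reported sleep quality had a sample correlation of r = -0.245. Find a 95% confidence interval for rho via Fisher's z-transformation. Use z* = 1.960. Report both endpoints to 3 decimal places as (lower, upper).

(-0.737, 0.416)

Fisher z: z_r = atanh(r) = ½·ln((1+(-0.245))/(1−(-0.245))) = -0.250087
SE(z) = 1/√(n−3) = 1/√8 = 0.353553
95% ⇒ z* = 1.960; margin = 1.960·0.353553 = 0.692964
CI on z-scale: (-0.943051, 0.442877)
Back-transform: tanh(-0.943051) = -0.736621, tanh(0.442877) = 0.416026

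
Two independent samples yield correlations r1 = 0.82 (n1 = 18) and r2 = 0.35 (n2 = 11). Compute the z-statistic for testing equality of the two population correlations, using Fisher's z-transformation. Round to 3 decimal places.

z1 = atanh(0.82) = 1.156817,  z2 = atanh(0.35) = 0.365444
SE = √(1/(n1−3) + 1/(n2−3)) = √(1/15 + 1/8) = √(0.0666667 + 0.1250000) = √0.1916667 = 0.437798
z = (z1 − z2)/SE = (1.156817 − 0.365444) / 0.437798 = 0.791373 / 0.437798 = 1.808

1.808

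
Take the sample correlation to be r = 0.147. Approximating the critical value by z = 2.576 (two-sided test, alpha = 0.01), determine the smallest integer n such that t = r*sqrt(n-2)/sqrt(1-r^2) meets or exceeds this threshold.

r√(n−2)/√(1−r²) ≥ 2.576  ⇔  n−2 ≥ (2.576)²·(1−r²)/r²
(1−r²)/r² = (1−0.021609)/0.021609 = 45.2770
n ≥ 2 + 6.635776·45.2770 = 2 + 300.4480 = 302.4480
⌈302.4480⌉ = 303

303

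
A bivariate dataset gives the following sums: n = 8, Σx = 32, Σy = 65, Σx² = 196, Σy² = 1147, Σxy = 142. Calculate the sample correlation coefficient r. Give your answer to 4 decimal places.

-0.5752

S_xy = nΣxy − ΣxΣy = 8·142 − 32·65 = 1136 − 2080 = -944
S_xx = nΣx² − (Σx)² = 8·196 − 32² = 1568 − 1024 = 544
S_yy = nΣy² − (Σy)² = 8·1147 − 65² = 9176 − 4225 = 4951
r = S_xy / √(S_xx·S_yy) = -944 / √(544·4951) = -944 / √2693344 = -944 / 1641.1411 = -0.5752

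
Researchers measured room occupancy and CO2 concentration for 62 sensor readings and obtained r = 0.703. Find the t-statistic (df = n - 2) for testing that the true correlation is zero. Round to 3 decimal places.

t = r·√(n−2) / √(1−r²) with r = 0.703, n = 62
  = 0.703·√60 / √(1 − 0.494209)
  = 0.703·7.745967 / 0.711190
  = 5.445415 / 0.711190 = 7.657

7.657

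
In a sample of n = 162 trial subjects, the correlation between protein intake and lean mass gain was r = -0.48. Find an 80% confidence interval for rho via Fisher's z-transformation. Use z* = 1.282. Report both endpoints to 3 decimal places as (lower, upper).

(-0.554, -0.398)

Fisher z: z_r = atanh(r) = ½·ln((1+(-0.48))/(1−(-0.48))) = -0.522984
SE(z) = 1/√(n−3) = 1/√159 = 0.079305
80% ⇒ z* = 1.282; margin = 1.282·0.079305 = 0.101669
CI on z-scale: (-0.624653, -0.421315)
Back-transform: tanh(-0.624653) = -0.554359, tanh(-0.421315) = -0.398038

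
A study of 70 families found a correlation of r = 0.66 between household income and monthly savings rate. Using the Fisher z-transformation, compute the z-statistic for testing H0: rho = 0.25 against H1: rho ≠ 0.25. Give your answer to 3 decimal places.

z_r = atanh(0.66) = 0.792814,  z_0 = atanh(0.25) = 0.255413
SE = 1/√(n−3) = 1/√67 = 0.122169
z = (z_r − z_0)/SE = (0.792814 − 0.255413) / 0.122169 = 0.537401 / 0.122169 = 4.399

4.399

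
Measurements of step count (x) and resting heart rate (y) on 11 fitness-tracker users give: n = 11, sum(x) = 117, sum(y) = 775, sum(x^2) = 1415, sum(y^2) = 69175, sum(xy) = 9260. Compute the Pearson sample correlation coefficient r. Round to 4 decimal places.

Numerator: nΣxy − (Σx)(Σy) = 11·9260 − (117)(775) = 11185
Denominator: √[(nΣx²−(Σx)²)(nΣy²−(Σy)²)]
  nΣx²−(Σx)² = 11·1415 − 13689 = 1876;  nΣy²−(Σy)² = 11·69175 − 600625 = 160300
  √(1876·160300) = √300722800 = 17341.3610
r = 11185 / 17341.3610 = 0.6450

0.6450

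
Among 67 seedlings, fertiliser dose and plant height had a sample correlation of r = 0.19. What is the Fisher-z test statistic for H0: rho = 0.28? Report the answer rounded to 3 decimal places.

z_r = atanh(0.19) = 0.192337,  z_0 = atanh(0.28) = 0.287682
SE = 1/√(n−3) = 1/√64 = 0.125000
z = (z_r − z_0)/SE = (0.192337 − 0.287682) / 0.125000 = -0.095345 / 0.125000 = -0.763

-0.763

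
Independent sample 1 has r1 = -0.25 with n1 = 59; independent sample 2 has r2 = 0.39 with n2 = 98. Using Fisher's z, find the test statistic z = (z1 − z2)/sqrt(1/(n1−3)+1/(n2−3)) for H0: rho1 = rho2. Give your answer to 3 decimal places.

-3.960

z1 = atanh(-0.25) = -0.255413,  z2 = atanh(0.39) = 0.411800
SE = √(1/(n1−3) + 1/(n2−3)) = √(1/56 + 1/95) = √(0.0178571 + 0.0105263) = √0.0283834 = 0.168474
z = (z1 − z2)/SE = (-0.255413 − 0.411800) / 0.168474 = -0.667213 / 0.168474 = -3.960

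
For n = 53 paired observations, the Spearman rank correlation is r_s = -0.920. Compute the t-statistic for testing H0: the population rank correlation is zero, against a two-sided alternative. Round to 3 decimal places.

t = r_s·√(n−2) / √(1−r_s²) with r_s = -0.920, n = 53
  = -0.920·√51 / √(1 − 0.846400)
  = -0.920·7.141428 / 0.391918
  = -6.570114 / 0.391918 = -16.764

-16.764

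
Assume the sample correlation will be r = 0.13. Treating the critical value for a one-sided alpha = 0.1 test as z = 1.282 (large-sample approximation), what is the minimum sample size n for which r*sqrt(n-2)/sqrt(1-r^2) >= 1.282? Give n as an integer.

98

r√(n−2)/√(1−r²) ≥ 1.282  ⇔  n−2 ≥ (1.282)²·(1−r²)/r²
(1−r²)/r² = (1−0.0169)/0.0169 = 58.1716
n ≥ 2 + 1.643524·58.1716 = 2 + 95.6064 = 97.6064
⌈97.6064⌉ = 98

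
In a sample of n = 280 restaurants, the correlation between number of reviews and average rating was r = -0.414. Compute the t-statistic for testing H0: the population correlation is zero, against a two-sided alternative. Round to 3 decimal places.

-7.583

t = r·√(n−2) / √(1−r²) with r = -0.414, n = 280
  = -0.414·√278 / √(1 − 0.171396)
  = -0.414·16.673332 / 0.910277
  = -6.902759 / 0.910277 = -7.583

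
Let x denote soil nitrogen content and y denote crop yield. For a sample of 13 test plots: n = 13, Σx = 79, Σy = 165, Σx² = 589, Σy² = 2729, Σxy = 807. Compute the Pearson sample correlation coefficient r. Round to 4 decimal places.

-0.7442

Numerator: nΣxy − (Σx)(Σy) = 13·807 − (79)(165) = -2544
Denominator: √[(nΣx²−(Σx)²)(nΣy²−(Σy)²)]
  nΣx²−(Σx)² = 13·589 − 6241 = 1416;  nΣy²−(Σy)² = 13·2729 − 27225 = 8252
  √(1416·8252) = √11684832 = 3418.3084
r = -2544 / 3418.3084 = -0.7442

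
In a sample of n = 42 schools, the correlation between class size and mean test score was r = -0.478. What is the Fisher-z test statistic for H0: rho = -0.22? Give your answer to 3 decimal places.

z_r = atanh(-0.478) = -0.520389,  z_0 = atanh(-0.22) = -0.223656
SE = 1/√(n−3) = 1/√39 = 0.160128
z = (z_r − z_0)/SE = (-0.520389 − (-0.223656)) / 0.160128 = -0.296733 / 0.160128 = -1.853

-1.853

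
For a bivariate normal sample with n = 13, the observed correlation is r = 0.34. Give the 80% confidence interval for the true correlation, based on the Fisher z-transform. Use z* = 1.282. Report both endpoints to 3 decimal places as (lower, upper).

z_r = atanh(0.34) = 0.354093;  SE = 1/√(n−3) = 1/√10 = 0.316228
z-limits: 0.354093 ± 1.282·0.316228 = 0.354093 ± 0.405404 = [-0.051311, 0.759497]
ρ-limits: (tanh -0.051311, tanh 0.759497) = (-0.051, 0.641)

(-0.051, 0.641)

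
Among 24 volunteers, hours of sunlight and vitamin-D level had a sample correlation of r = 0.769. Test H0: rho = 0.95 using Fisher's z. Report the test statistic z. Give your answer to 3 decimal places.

-3.730

Fisher z: atanh(0.769) = 1.017876, atanh(0.95) = 1.831781
z = (z_r − z_0)·√(n−3) = (1.017876 − 1.831781)·√21 = -0.813905 · 4.582576 = -3.730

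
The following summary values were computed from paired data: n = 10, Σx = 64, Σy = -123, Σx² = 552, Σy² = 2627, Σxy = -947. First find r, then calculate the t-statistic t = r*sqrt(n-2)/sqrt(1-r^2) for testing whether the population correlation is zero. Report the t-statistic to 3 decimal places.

S_xy = nΣxy − ΣxΣy = 10·(-947) − 64·(-123) = -9470 − (-7872) = -1598
S_xx = nΣx² − (Σx)² = 10·552 − 64² = 5520 − 4096 = 1424
S_yy = nΣy² − (Σy)² = 10·2627 − (-123)² = 26270 − 15129 = 11141
r = S_xy / √(S_xx·S_yy) = -1598 / √(1424·11141) = -1598 / √15864784 = -1598 / 3983.0621 = -0.4012
t = r·√(n−2)/√(1−r²) = -0.4012·√8 / √(1−0.160961) = -1.134765 / 0.915991 = -1.239

-1.239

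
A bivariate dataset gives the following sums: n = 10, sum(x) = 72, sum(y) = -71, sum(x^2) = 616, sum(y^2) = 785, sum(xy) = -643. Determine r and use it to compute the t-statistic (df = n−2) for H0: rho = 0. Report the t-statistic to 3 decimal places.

-3.720

Numerator: nΣxy − (Σx)(Σy) = 10·(-643) − (72)(-71) = -1318
Denominator: √[(nΣx²−(Σx)²)(nΣy²−(Σy)²)]
  nΣx²−(Σx)² = 10·616 − 5184 = 976;  nΣy²−(Σy)² = 10·785 − 5041 = 2809
  √(976·2809) = √2741584 = 1655.7729
r = -1318 / 1655.7729 = -0.7960
t = r·√(n−2)/√(1−r²) = -0.7960·√8 / √(1−0.633616) = -2.251428 / 0.605297 = -3.720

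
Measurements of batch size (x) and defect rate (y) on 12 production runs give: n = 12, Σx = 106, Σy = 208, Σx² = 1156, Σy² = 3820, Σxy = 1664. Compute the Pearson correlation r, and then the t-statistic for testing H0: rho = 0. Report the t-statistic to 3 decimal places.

-4.190

S_xy = nΣxy − ΣxΣy = 12·1664 − 106·208 = 19968 − 22048 = -2080
S_xx = nΣx² − (Σx)² = 12·1156 − 106² = 13872 − 11236 = 2636
S_yy = nΣy² − (Σy)² = 12·3820 − 208² = 45840 − 43264 = 2576
r = S_xy / √(S_xx·S_yy) = -2080 / √(2636·2576) = -2080 / √6790336 = -2080 / 2605.8273 = -0.7982
t = r·√(n−2)/√(1−r²) = -0.7982·√10 / √(1−0.637123) = -2.524130 / 0.602393 = -4.190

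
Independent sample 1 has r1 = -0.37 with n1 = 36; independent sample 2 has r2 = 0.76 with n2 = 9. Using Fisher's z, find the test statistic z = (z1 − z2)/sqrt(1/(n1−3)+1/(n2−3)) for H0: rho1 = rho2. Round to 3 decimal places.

-3.120

Fisher z-transforms: z1 = atanh(-0.37) = -0.388423, z2 = atanh(0.76) = 0.996215; difference d = -1.384638
Var(d) = 1/33 + 1/6 = 0.0303030 + 0.1666667 = 0.1969697
z = d/√Var(d) = -1.384638 / √0.1969697 = -1.384638 / 0.443813 = -3.120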